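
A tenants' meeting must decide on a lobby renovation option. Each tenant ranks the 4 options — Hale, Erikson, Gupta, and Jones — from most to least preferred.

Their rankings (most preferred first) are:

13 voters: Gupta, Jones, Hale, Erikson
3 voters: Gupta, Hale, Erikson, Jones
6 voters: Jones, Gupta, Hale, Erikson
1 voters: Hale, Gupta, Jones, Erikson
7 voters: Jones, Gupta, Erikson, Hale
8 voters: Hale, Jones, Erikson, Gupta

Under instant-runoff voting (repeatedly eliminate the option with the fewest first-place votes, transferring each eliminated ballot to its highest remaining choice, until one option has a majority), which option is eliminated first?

Erikson

Round 1: Gupta 16, Jones 13, Hale 9, Erikson 0. Erikson has the fewest and is eliminated.
Round 2: Gupta 16, Jones 13, Hale 9. Hale has the fewest and is eliminated.
Round 3: Jones 21, Gupta 17. Jones has a majority.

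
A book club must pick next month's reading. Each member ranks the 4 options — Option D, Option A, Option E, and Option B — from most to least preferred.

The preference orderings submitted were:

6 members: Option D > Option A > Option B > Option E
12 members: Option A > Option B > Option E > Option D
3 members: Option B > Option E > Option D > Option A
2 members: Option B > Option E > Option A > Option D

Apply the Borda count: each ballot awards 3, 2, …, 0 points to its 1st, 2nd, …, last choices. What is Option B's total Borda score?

Borda scores:
  Option D: 6·3 + 12·0 + 3·1 + 2·0 = 21
  Option A: 6·2 + 12·3 + 3·0 + 2·1 = 50
  Option E: 6·0 + 12·1 + 3·2 + 2·2 = 22
  Option B: 6·1 + 12·2 + 3·3 + 2·3 = 45

45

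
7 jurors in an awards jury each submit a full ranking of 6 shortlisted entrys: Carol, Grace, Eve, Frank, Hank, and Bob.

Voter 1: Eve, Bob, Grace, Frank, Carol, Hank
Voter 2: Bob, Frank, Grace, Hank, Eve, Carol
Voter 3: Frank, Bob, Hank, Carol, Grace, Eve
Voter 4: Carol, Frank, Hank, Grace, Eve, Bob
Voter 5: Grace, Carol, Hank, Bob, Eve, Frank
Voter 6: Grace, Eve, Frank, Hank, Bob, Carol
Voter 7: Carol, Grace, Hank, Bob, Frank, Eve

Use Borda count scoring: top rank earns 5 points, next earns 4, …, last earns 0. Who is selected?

Grace

Borda scores:
  Carol: 1 + 0 + 2 + 5 + 4 + 0 + 5 = 17
  Grace: 3 + 3 + 1 + 2 + 5 + 5 + 4 = 23
  Eve: 5 + 1 + 0 + 1 + 1 + 4 + 0 = 12
  Frank: 2 + 4 + 5 + 4 + 0 + 3 + 1 = 19
  Hank: 0 + 2 + 3 + 3 + 3 + 2 + 3 = 16
  Bob: 4 + 5 + 4 + 0 + 2 + 1 + 2 = 18
Grace has the highest total.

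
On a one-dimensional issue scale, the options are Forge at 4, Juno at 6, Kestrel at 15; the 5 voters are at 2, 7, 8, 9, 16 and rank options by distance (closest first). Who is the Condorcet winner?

With single-peaked preferences on a line, the Condorcet winner is the candidate closest to the median voter.
The median voter (position 8) is closest to Juno at 6.
Check: Juno vs Kestrel — voters closer to Juno: 4 of 5.

Juno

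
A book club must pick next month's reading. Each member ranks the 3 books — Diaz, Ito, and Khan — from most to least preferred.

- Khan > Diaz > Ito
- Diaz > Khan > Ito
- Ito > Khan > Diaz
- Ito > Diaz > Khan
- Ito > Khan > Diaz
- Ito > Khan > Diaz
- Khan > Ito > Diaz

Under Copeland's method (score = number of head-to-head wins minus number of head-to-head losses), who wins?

Pairwise results:
  Diaz vs Ito: Ito wins 5–2.
  Diaz vs Khan: Khan wins 5–2.
  Ito vs Khan: Ito wins 4–3.
Copeland scores (wins − losses):
  Diaz: 0 − 2 = -2
  Ito: 2 − 0 = 2
  Khan: 1 − 1 = 0
Ito has the best Copeland score.

Ito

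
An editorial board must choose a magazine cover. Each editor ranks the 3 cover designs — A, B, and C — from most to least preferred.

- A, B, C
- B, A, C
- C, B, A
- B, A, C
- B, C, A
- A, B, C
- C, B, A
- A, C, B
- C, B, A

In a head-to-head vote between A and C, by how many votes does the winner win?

1

Ballots ranking A above C: 5.
Ballots ranking C above A: 4.
A wins 5–4, a margin of 1.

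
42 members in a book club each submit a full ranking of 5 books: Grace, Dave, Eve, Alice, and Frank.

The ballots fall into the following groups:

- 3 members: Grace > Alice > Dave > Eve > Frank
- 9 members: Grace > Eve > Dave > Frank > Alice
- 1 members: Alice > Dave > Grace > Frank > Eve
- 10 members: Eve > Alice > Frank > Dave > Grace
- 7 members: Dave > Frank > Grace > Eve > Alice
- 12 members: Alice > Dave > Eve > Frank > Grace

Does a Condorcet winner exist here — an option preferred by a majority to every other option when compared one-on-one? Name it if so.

There is no Condorcet winner

Head-to-head results (42 voters total):
Grace vs Dave: Dave wins 30–12.
Grace vs Eve: Eve wins 22–20.
Grace vs Alice: Alice wins 23–19.
Grace vs Frank: Frank wins 29–13.
Dave vs Eve: Dave wins 23–19.
Dave vs Alice: Alice wins 26–16.
Dave vs Frank: Dave wins 32–10.
Eve vs Alice: Eve wins 26–16.
Eve vs Frank: Eve wins 34–8.
Alice vs Frank: Alice wins 26–16.
No candidate beats all others: Dave beats Eve beats Alice beats Dave, a majority cycle.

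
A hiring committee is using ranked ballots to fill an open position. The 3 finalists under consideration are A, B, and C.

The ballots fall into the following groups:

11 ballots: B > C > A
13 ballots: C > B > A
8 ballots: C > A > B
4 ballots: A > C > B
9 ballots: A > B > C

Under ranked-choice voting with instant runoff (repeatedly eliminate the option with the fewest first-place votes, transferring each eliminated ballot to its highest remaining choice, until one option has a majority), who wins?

Round 1: C 21, A 13, B 11. B has the fewest and is eliminated.
Round 2: C 32, A 13. C has a majority.

C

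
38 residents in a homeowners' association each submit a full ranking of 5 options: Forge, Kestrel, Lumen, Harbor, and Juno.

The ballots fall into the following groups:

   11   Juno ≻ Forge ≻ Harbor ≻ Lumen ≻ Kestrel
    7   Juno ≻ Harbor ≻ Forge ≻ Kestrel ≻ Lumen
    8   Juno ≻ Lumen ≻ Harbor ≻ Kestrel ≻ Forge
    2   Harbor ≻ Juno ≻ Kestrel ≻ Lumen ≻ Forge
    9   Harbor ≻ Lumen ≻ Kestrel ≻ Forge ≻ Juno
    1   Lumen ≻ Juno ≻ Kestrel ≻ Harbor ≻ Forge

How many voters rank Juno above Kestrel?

Ballots ranking Juno above Kestrel: 11+7+8+2+1 = 29.
Ballots ranking Kestrel above Juno: 9.
So 29 of 38 voters prefer Juno to Kestrel.

29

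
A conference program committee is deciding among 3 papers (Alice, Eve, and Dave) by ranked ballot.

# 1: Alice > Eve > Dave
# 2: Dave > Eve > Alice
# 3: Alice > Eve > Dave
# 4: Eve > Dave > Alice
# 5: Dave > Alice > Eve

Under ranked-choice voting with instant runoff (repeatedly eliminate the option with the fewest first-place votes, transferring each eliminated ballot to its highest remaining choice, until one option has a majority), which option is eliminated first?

Round 1: Alice 2, Dave 2, Eve 1. Eve has the fewest and is eliminated.
Round 2: Dave 3, Alice 2. Dave has a majority.

Eve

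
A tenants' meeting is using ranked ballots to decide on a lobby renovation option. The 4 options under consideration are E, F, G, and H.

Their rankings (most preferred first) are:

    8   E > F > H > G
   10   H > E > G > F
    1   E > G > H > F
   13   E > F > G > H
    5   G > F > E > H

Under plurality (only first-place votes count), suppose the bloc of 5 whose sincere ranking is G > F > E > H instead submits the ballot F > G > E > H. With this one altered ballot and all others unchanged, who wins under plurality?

E

First-place totals with the altered ballot: E 22, F 5, G 0, H 10.
The winner is unchanged: still E.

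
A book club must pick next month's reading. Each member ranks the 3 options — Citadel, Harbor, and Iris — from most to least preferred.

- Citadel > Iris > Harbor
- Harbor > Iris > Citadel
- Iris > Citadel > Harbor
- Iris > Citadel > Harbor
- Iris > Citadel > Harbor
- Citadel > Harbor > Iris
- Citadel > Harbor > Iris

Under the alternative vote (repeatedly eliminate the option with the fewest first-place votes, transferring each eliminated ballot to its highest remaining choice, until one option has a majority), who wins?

Round 1: Citadel 3, Iris 3, Harbor 1. Harbor has the fewest and is eliminated.
Round 2: Iris 4, Citadel 3. Iris has a majority.

Iris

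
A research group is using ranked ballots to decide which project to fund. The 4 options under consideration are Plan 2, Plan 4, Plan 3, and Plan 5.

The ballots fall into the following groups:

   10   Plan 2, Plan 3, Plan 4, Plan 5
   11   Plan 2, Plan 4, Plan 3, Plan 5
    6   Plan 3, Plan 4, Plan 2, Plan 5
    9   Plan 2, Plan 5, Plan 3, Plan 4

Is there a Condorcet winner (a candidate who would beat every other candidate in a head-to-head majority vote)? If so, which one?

Plan 2

Head-to-head results (36 voters total):
Plan 2 vs Plan 4: Plan 2 wins 30–6.
Plan 2 vs Plan 3: Plan 2 wins 30–6.
Plan 2 vs Plan 5: Plan 2 wins 36–0.
Plan 4 vs Plan 3: Plan 3 wins 25–11.
Plan 4 vs Plan 5: Plan 4 wins 27–9.
Plan 3 vs Plan 5: Plan 3 wins 27–9.
Plan 2 beats each rival — Plan 4 (30–6), Plan 3 (30–6), Plan 5 (36–0) — so Plan 2 is the Condorcet winner.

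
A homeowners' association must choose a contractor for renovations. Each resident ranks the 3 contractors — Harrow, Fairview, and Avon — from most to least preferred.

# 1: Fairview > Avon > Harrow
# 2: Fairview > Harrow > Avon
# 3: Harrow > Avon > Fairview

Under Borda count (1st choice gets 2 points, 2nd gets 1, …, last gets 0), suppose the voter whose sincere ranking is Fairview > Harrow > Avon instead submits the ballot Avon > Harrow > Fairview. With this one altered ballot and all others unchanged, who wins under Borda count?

Borda totals with the altered ballot: Harrow 3, Fairview 2, Avon 4.
The switch changes the winner from Fairview to Avon.

Avon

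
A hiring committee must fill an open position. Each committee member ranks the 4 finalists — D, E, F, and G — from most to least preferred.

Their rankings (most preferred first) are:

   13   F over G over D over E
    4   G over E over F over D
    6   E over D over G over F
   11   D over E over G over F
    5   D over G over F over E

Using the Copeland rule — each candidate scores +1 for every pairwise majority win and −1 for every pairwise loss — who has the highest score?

D

Pairwise results:
  D vs E: D wins 29–10.
  D vs F: D wins 22–17.
  D vs G: D wins 22–17.
  E vs F: E wins 21–18.
  E vs G: G wins 22–17.
  F vs G: G wins 26–13.
Copeland scores (wins − losses):
  D: 3 − 0 = 3
  E: 1 − 2 = -1
  F: 0 − 3 = -3
  G: 2 − 1 = 1
D has the best Copeland score.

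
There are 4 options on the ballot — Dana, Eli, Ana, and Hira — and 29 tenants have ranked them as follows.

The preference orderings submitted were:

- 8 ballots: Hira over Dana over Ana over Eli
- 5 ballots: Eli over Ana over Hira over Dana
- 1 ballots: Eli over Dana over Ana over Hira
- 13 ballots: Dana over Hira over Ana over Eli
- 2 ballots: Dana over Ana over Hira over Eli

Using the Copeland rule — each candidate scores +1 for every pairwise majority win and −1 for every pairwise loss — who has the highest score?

Dana

Pairwise results:
  Dana vs Eli: Dana wins 23–6.
  Dana vs Ana: Dana wins 24–5.
  Dana vs Hira: Dana wins 16–13.
  Eli vs Ana: Ana wins 23–6.
  Eli vs Hira: Hira wins 23–6.
  Ana vs Hira: Hira wins 21–8.
Copeland scores (wins − losses):
  Dana: 3 − 0 = 3
  Eli: 0 − 3 = -3
  Ana: 1 − 2 = -1
  Hira: 2 − 1 = 1
Dana has the best Copeland score.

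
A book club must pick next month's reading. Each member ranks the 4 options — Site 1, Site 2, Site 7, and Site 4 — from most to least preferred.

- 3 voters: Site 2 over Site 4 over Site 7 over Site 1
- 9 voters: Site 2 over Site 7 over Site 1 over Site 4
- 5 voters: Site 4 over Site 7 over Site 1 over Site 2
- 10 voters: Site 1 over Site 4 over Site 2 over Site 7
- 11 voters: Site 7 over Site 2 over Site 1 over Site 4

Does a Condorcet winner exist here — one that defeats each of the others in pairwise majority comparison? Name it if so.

Head-to-head results (38 voters total):
Site 1 vs Site 2: Site 2 wins 23–15.
Site 1 vs Site 7: Site 7 wins 28–10.
Site 1 vs Site 4: Site 1 wins 30–8.
Site 2 vs Site 7: Site 2 wins 22–16.
Site 2 vs Site 4: Site 2 wins 23–15.
Site 7 vs Site 4: Site 7 wins 20–18.
Site 2 beats each rival — Site 1 (23–15), Site 7 (22–16), Site 4 (23–15) — so Site 2 is the Condorcet winner.

Site 2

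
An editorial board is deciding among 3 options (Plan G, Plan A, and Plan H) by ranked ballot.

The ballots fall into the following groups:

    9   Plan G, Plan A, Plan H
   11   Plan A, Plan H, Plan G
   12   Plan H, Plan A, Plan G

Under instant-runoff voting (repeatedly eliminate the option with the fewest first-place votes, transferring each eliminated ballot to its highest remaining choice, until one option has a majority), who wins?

Round 1: Plan H 12, Plan A 11, Plan G 9. Plan G has the fewest and is eliminated.
Round 2: Plan A 20, Plan H 12. Plan A has a majority.

Plan A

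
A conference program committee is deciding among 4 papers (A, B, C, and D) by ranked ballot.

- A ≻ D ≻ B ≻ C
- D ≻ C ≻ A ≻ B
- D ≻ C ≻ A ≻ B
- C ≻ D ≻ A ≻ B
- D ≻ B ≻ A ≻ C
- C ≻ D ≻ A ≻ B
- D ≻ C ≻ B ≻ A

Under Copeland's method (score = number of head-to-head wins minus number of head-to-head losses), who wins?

Pairwise results:
  A vs B: A wins 5–2.
  A vs C: C wins 5–2.
  A vs D: D wins 6–1.
  B vs C: C wins 5–2.
  B vs D: D wins 7–0.
  C vs D: D wins 5–2.
Copeland scores (wins − losses):
  A: 1 − 2 = -1
  B: 0 − 3 = -3
  C: 2 − 1 = 1
  D: 3 − 0 = 3
D has the best Copeland score.

D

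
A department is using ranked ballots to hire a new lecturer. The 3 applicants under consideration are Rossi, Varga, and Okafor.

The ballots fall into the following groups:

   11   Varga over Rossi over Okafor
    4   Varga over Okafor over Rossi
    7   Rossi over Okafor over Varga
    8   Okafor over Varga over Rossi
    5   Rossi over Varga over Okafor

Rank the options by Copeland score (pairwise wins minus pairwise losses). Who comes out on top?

Pairwise results:
  Rossi vs Varga: Varga wins 23–12.
  Rossi vs Okafor: Rossi wins 23–12.
  Varga vs Okafor: Varga wins 20–15.
Copeland scores (wins − losses):
  Rossi: 1 − 1 = 0
  Varga: 2 − 0 = 2
  Okafor: 0 − 2 = -2
Varga has the best Copeland score.

Varga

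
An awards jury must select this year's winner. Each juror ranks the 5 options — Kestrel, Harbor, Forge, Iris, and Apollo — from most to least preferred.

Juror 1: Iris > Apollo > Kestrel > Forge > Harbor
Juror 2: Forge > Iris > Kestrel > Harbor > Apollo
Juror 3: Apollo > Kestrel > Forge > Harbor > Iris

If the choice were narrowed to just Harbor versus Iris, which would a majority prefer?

Iris

Ballots ranking Harbor above Iris: 1.
Ballots ranking Iris above Harbor: 2.
Iris wins the head-to-head, 2–1.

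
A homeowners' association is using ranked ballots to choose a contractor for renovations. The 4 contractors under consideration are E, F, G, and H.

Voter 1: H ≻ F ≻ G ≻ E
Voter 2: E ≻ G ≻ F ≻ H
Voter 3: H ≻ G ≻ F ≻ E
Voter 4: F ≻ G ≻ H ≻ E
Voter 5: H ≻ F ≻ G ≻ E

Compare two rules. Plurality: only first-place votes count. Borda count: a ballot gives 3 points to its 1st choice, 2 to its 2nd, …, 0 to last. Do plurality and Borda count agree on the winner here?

Plurality first-place counts: E 1, F 1, G 0, H 3 → H.
Borda totals: E 3, F 9, G 8, H 10 → H.
The two rules agree on H.

Yes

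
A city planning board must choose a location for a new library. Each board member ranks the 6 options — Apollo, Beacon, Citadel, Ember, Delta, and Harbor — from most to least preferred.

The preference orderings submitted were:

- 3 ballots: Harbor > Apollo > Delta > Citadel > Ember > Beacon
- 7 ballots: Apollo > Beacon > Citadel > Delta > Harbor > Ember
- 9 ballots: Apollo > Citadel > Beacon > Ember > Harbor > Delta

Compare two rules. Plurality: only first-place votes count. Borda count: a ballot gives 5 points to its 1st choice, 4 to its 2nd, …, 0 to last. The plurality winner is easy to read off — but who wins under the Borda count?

Apollo

Plurality first-place counts: Apollo 16, Beacon 0, Citadel 0, Ember 0, Delta 0, Harbor 3 → Apollo.
Borda totals: Apollo 92, Beacon 55, Citadel 63, Ember 21, Delta 23, Harbor 31 → Apollo.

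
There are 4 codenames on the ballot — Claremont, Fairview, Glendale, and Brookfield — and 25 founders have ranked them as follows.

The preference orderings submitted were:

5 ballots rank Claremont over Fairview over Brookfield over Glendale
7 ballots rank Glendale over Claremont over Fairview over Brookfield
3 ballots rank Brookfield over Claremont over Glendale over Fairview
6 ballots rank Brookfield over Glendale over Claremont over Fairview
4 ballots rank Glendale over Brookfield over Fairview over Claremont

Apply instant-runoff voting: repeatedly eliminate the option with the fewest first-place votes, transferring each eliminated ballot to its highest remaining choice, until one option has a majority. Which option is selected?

Brookfield

Round 1: Glendale 11, Brookfield 9, Claremont 5, Fairview 0. Fairview has the fewest and is eliminated.
Round 2: Glendale 11, Brookfield 9, Claremont 5. Claremont has the fewest and is eliminated.
Round 3: Brookfield 14, Glendale 11. Brookfield has a majority.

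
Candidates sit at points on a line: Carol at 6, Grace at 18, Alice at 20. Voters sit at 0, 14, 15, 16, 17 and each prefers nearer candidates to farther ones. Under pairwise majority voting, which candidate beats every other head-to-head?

With single-peaked preferences on a line, the Condorcet winner is the candidate closest to the median voter.
The median voter (position 15) is closest to Grace at 18.
Check: Grace vs Alice — voters closer to Grace: 5 of 5.

Grace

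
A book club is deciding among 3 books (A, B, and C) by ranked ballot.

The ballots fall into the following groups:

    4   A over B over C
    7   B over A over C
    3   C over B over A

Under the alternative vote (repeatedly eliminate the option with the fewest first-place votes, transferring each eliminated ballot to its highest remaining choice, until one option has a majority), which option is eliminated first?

Round 1: B 7, A 4, C 3. C has the fewest and is eliminated.
Round 2: B 10, A 4. B has a majority.

C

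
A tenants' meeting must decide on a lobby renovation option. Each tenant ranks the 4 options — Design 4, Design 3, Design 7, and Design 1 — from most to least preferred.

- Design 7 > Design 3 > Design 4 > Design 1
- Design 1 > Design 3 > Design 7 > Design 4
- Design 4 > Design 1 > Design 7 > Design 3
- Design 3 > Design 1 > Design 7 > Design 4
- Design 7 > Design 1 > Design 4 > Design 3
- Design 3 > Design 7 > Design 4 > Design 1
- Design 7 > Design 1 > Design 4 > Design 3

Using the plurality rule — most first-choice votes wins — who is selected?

Design 7

First-place vote totals:
  Design 4: 1
  Design 3: 2
  Design 7: 3
  Design 1: 1
Design 7 has the most first-place votes.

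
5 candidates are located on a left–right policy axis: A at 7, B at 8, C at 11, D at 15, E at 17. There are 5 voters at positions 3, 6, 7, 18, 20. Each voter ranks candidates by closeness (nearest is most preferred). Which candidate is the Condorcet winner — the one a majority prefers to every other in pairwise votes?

With single-peaked preferences on a line, the Condorcet winner is the candidate closest to the median voter.
The median voter (position 7) is closest to A at 7.
Check: A vs E — voters closer to A: 3 of 5.

A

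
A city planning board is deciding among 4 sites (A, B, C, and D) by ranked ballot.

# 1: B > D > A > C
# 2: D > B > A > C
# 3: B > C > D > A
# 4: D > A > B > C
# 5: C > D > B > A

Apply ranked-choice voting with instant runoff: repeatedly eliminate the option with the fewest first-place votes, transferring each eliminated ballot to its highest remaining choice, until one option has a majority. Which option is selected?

Round 1: B 2, D 2, C 1, A 0. A has the fewest and is eliminated.
Round 2: B 2, D 2, C 1. C has the fewest and is eliminated.
Round 3: D 3, B 2. D has a majority.

D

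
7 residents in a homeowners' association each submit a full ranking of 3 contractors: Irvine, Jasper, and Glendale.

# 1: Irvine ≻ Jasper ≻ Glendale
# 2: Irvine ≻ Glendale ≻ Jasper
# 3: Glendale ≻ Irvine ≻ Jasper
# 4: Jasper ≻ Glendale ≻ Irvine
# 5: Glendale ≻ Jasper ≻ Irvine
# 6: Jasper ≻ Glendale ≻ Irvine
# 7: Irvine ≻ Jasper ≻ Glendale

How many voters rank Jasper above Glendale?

4

Ballots ranking Jasper above Glendale: 4.
Ballots ranking Glendale above Jasper: 3.
So 4 of 7 voters prefer Jasper to Glendale.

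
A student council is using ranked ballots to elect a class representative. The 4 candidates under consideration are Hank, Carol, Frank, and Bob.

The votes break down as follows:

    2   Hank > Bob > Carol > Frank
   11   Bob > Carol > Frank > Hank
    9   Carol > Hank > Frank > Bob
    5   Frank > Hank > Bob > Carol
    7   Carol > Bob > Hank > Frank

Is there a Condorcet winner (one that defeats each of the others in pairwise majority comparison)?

Head-to-head results (34 voters total):
Hank vs Carol: Carol wins 27–7.
Hank vs Frank: Hank wins 18–16.
Hank vs Bob: Bob wins 18–16.
Carol vs Frank: Carol wins 29–5.
Carol vs Bob: Bob wins 18–16.
Frank vs Bob: Bob wins 20–14.
Bob beats each rival — Hank (18–16), Carol (18–16), Frank (20–14) — so Bob is the Condorcet winner.

Yes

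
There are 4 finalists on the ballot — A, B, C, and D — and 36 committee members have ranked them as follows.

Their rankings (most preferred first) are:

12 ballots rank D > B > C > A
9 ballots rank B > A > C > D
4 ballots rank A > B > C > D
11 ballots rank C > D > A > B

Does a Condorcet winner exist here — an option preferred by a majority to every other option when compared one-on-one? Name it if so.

There is no Condorcet winner

Head-to-head results (36 voters total):
A vs B: B wins 21–15.
A vs C: C wins 23–13.
A vs D: D wins 23–13.
B vs C: B wins 25–11.
B vs D: D wins 23–13.
C vs D: C wins 24–12.
No candidate beats all others: B beats C beats D beats B, a majority cycle.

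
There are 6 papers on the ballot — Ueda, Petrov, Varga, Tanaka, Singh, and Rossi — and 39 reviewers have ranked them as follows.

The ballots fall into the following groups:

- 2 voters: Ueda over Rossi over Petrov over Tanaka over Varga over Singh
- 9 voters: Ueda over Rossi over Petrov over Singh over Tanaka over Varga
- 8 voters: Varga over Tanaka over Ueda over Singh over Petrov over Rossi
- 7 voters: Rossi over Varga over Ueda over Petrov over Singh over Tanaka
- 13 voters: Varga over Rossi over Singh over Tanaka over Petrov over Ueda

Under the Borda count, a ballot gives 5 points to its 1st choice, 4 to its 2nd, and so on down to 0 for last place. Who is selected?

Borda scores:
  Ueda: 2·5 + 9·5 + 8·3 + 7·3 + 13·0 = 100
  Petrov: 2·3 + 9·3 + 8·1 + 7·2 + 13·1 = 68
  Varga: 2·1 + 9·0 + 8·5 + 7·4 + 13·5 = 135
  Tanaka: 2·2 + 9·1 + 8·4 + 7·0 + 13·2 = 71
  Singh: 2·0 + 9·2 + 8·2 + 7·1 + 13·3 = 80
  Rossi: 2·4 + 9·4 + 8·0 + 7·5 + 13·4 = 131
Varga has the highest total.

Varga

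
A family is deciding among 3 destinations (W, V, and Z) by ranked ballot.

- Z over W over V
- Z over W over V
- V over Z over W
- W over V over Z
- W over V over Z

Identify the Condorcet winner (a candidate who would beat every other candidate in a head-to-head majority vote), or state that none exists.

Head-to-head results (5 voters total):
W vs V: W wins 4–1.
W vs Z: Z wins 3–2.
V vs Z: V wins 3–2.
No candidate beats all others: W beats V beats Z beats W, a majority cycle.

There is no Condorcet winner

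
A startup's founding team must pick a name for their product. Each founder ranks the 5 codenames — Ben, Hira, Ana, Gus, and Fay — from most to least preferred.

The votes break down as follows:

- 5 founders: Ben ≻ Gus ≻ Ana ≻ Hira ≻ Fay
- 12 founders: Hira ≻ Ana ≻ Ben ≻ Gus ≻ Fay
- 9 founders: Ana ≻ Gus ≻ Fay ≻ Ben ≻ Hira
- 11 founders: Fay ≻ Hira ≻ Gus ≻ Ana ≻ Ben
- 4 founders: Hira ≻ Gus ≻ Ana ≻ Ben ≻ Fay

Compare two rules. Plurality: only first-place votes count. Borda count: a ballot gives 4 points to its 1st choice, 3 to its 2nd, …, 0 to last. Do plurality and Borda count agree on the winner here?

Plurality first-place counts: Ben 5, Hira 16, Ana 9, Gus 0, Fay 11 → Hira.
Borda totals: Ben 57, Hira 102, Ana 101, Gus 88, Fay 62 → Hira.
The two rules agree on Hira.

Yes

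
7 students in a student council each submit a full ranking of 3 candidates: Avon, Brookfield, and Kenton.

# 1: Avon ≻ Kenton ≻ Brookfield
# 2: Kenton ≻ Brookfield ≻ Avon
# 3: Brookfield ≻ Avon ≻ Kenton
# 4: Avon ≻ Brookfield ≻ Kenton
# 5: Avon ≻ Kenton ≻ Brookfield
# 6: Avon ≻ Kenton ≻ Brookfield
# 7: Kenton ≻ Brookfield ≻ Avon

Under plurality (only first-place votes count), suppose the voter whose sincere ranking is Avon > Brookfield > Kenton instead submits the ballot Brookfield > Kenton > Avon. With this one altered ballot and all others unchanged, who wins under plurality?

Avon

First-place totals with the altered ballot: Avon 3, Brookfield 2, Kenton 2.
The winner is unchanged: still Avon.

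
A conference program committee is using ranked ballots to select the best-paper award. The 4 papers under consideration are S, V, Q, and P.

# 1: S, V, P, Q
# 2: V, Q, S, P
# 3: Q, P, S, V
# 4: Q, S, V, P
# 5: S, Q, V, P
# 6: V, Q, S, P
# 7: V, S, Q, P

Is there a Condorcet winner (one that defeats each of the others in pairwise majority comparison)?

Head-to-head results (7 voters total):
S vs V: S wins 4–3.
S vs Q: Q wins 4–3.
S vs P: S wins 6–1.
V vs Q: V wins 4–3.
V vs P: V wins 6–1.
Q vs P: Q wins 6–1.
No candidate beats all others: S beats V beats Q beats S, a majority cycle.

No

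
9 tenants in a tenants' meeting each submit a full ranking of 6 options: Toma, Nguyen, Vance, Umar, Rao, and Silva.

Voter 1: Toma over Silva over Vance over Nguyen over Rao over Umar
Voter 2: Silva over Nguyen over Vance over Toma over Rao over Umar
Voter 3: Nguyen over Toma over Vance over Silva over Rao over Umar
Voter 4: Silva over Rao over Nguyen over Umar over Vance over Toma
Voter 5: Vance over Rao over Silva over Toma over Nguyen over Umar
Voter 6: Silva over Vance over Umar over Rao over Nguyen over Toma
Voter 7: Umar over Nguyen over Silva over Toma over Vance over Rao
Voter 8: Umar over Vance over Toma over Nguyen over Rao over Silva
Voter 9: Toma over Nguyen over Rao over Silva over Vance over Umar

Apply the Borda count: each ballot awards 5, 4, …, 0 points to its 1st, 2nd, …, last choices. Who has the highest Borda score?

Borda scores:
  Toma: 5 + 2 + 4 + 0 + 2 + 0 + 2 + 3 + 5 = 23
  Nguyen: 2 + 4 + 5 + 3 + 1 + 1 + 4 + 2 + 4 = 26
  Vance: 3 + 3 + 3 + 1 + 5 + 4 + 1 + 4 + 1 = 25
  Umar: 0 + 0 + 0 + 2 + 0 + 3 + 5 + 5 + 0 = 15
  Rao: 1 + 1 + 1 + 4 + 4 + 2 + 0 + 1 + 3 = 17
  Silva: 4 + 5 + 2 + 5 + 3 + 5 + 3 + 0 + 2 = 29
Silva has the highest total.

Silva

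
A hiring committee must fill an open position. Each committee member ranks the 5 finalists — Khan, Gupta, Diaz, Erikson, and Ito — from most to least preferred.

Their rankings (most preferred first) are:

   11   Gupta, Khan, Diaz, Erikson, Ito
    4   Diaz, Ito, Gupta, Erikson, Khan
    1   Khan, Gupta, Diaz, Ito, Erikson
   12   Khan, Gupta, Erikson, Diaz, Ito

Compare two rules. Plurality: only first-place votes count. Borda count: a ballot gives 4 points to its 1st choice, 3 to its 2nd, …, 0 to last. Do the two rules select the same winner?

Plurality first-place counts: Khan 13, Gupta 11, Diaz 4, Erikson 0, Ito 0 → Khan.
Borda totals: Khan 85, Gupta 91, Diaz 52, Erikson 39, Ito 13 → Gupta.
The two rules disagree: plurality picks Khan, Borda picks Gupta.

No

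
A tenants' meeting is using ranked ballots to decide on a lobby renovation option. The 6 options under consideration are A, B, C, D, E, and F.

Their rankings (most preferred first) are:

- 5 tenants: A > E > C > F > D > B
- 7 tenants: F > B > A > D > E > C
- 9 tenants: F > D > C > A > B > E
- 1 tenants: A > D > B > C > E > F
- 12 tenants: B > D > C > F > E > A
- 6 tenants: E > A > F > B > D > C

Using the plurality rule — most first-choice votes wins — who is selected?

First-place vote totals:
  A: 6
  B: 12
  C: 0
  D: 0
  E: 6
  F: 16
F has the most first-place votes.

F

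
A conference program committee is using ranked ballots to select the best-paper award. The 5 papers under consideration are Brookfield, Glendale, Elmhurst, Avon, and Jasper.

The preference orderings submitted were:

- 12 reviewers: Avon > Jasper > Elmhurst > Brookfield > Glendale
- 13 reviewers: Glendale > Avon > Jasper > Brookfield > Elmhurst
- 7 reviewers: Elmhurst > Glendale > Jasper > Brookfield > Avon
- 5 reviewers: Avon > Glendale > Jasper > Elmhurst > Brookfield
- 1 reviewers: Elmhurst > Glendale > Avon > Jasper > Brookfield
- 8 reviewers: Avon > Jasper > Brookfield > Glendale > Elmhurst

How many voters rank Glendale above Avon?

21

Ballots ranking Glendale above Avon: 13+7+1 = 21.
Ballots ranking Avon above Glendale: 12+5+8 = 25.
So 21 of 46 voters prefer Glendale to Avon.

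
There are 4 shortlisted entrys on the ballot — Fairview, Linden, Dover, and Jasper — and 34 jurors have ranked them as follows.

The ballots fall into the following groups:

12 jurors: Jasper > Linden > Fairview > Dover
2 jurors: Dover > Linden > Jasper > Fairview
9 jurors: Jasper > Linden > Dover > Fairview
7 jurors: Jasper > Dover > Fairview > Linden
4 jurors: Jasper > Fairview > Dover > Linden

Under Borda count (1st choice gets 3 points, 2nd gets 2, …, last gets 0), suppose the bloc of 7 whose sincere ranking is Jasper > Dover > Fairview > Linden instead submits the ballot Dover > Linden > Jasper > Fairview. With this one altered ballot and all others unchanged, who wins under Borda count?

Borda totals with the altered ballot: Fairview 20, Linden 60, Dover 40, Jasper 84.
The winner is unchanged: still Jasper.

Jasper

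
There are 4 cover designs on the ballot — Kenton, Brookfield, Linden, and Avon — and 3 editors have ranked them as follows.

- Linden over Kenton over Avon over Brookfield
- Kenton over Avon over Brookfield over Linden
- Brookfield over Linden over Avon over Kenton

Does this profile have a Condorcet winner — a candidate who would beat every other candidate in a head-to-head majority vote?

Head-to-head results (3 voters total):
Kenton vs Brookfield: Kenton wins 2–1.
Kenton vs Linden: Linden wins 2–1.
Kenton vs Avon: Kenton wins 2–1.
Brookfield vs Linden: Brookfield wins 2–1.
Brookfield vs Avon: Avon wins 2–1.
Linden vs Avon: Linden wins 2–1.
No candidate beats all others: Kenton beats Brookfield beats Linden beats Kenton, a majority cycle.

No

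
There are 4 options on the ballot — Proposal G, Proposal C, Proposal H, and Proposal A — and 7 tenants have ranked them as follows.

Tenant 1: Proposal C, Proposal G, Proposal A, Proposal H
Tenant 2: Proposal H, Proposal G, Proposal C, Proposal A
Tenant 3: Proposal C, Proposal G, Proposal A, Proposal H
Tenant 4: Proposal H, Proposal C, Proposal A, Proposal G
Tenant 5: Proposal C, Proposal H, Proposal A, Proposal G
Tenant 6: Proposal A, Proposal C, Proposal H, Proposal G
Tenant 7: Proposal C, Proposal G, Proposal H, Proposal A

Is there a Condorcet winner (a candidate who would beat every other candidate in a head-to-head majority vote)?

Head-to-head results (7 voters total):
Proposal G vs Proposal C: Proposal C wins 6–1.
Proposal G vs Proposal H: Proposal H wins 4–3.
Proposal G vs Proposal A: Proposal G wins 4–3.
Proposal C vs Proposal H: Proposal C wins 5–2.
Proposal C vs Proposal A: Proposal C wins 6–1.
Proposal H vs Proposal A: Proposal H wins 4–3.
Proposal C beats each rival — Proposal G (6–1), Proposal H (5–2), Proposal A (6–1) — so Proposal C is the Condorcet winner.

Yes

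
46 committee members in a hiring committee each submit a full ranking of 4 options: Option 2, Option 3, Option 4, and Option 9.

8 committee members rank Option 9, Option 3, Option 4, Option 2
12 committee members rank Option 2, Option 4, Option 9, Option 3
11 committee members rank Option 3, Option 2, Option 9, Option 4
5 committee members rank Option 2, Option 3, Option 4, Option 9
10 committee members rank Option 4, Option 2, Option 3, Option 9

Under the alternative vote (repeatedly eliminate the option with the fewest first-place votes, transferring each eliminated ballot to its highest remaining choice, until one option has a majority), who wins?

Round 1: Option 2 17, Option 3 11, Option 4 10, Option 9 8. Option 9 has the fewest and is eliminated.
Round 2: Option 3 19, Option 2 17, Option 4 10. Option 4 has the fewest and is eliminated.
Round 3: Option 2 27, Option 3 19. Option 2 has a majority.

Option 2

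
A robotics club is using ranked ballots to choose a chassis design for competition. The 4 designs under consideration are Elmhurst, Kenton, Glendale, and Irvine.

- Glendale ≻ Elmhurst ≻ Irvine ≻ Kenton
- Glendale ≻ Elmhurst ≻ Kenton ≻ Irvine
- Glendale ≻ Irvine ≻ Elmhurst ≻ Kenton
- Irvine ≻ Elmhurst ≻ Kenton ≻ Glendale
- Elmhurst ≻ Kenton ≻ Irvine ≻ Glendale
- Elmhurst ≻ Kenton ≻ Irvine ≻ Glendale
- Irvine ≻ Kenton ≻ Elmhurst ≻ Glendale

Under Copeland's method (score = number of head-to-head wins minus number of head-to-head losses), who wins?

Elmhurst

Pairwise results:
  Elmhurst vs Kenton: Elmhurst wins 6–1.
  Elmhurst vs Glendale: Elmhurst wins 4–3.
  Elmhurst vs Irvine: Elmhurst wins 4–3.
  Kenton vs Glendale: Kenton wins 4–3.
  Kenton vs Irvine: Irvine wins 4–3.
  Glendale vs Irvine: Irvine wins 4–3.
Copeland scores (wins − losses):
  Elmhurst: 3 − 0 = 3
  Kenton: 1 − 2 = -1
  Glendale: 0 − 3 = -3
  Irvine: 2 − 1 = 1
Elmhurst has the best Copeland score.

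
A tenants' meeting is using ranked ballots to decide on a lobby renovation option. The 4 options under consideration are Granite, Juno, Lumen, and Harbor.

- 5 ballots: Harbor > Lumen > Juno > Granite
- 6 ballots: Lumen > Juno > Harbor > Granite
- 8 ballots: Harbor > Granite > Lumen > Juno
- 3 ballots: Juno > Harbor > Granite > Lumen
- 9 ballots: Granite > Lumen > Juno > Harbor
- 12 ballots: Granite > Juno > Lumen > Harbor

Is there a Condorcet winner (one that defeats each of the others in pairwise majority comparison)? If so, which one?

Head-to-head results (43 voters total):
Granite vs Juno: Granite wins 29–14.
Granite vs Lumen: Granite wins 32–11.
Granite vs Harbor: Harbor wins 22–21.
Juno vs Lumen: Lumen wins 28–15.
Juno vs Harbor: Juno wins 30–13.
Lumen vs Harbor: Lumen wins 27–16.
No candidate beats all others: Granite beats Juno beats Harbor beats Granite, a majority cycle.

None — there is no Condorcet winner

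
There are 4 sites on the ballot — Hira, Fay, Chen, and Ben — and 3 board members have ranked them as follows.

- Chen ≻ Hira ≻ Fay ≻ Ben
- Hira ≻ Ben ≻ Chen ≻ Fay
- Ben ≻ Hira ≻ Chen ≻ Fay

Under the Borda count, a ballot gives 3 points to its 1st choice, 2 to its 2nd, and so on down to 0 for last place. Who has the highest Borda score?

Borda scores:
  Hira: 2 + 3 + 2 = 7
  Fay: 1 + 0 + 0 = 1
  Chen: 3 + 1 + 1 = 5
  Ben: 0 + 2 + 3 = 5
Hira has the highest total.

Hira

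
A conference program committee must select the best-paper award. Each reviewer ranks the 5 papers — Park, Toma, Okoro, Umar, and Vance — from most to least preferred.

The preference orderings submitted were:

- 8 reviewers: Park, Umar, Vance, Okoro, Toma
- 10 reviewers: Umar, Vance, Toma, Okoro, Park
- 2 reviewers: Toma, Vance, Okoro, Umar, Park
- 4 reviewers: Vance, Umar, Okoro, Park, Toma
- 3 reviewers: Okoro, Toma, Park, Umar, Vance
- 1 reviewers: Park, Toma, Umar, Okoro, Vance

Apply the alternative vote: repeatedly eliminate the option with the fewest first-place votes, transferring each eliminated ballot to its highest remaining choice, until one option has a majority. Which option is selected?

Umar

Round 1: Umar 10, Park 9, Vance 4, Okoro 3, Toma 2. Toma has the fewest and is eliminated.
Round 2: Umar 10, Park 9, Vance 6, Okoro 3. Okoro has the fewest and is eliminated.
Round 3: Park 12, Umar 10, Vance 6. Vance has the fewest and is eliminated.
Round 4: Umar 16, Park 12. Umar has a majority.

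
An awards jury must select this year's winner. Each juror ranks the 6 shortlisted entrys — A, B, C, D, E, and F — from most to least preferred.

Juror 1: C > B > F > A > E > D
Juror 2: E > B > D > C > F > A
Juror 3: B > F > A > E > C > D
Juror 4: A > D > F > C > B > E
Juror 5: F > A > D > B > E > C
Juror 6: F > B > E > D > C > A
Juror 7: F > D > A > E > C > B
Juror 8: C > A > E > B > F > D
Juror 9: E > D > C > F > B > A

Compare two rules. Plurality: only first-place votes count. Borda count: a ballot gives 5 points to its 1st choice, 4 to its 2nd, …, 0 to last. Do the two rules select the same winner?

Yes

Plurality first-place counts: A 1, B 1, C 2, D 0, E 2, F 3 → F.
Borda totals: A 21, B 23, C 20, D 20, E 22, F 29 → F.
The two rules agree on F.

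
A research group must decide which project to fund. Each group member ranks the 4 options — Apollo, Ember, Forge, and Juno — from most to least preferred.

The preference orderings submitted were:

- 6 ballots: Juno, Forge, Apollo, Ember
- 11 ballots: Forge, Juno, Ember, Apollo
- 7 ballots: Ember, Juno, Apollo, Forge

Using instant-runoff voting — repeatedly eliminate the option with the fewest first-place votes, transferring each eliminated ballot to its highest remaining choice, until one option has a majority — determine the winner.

Round 1: Forge 11, Ember 7, Juno 6, Apollo 0. Apollo has the fewest and is eliminated.
Round 2: Forge 11, Ember 7, Juno 6. Juno has the fewest and is eliminated.
Round 3: Forge 17, Ember 7. Forge has a majority.

Forge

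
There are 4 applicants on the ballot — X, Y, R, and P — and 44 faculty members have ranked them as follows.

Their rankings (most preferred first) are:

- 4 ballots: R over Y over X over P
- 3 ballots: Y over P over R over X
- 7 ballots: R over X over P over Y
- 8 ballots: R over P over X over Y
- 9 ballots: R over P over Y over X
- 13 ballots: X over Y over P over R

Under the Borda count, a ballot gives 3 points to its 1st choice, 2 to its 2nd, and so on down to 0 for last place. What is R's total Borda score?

87

Borda scores:
  X: 4·1 + 3·0 + 7·2 + 8·1 + 9·0 + 13·3 = 65
  Y: 4·2 + 3·3 + 7·0 + 8·0 + 9·1 + 13·2 = 52
  R: 4·3 + 3·1 + 7·3 + 8·3 + 9·3 + 13·0 = 87
  P: 4·0 + 3·2 + 7·1 + 8·2 + 9·2 + 13·1 = 60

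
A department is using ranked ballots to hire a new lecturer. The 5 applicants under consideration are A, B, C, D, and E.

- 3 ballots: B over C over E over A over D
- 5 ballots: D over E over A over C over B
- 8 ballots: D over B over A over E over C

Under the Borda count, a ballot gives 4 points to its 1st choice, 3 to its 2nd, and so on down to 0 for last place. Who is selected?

Borda scores:
  A: 3·1 + 5·2 + 8·2 = 29
  B: 3·4 + 5·0 + 8·3 = 36
  C: 3·3 + 5·1 + 8·0 = 14
  D: 3·0 + 5·4 + 8·4 = 52
  E: 3·2 + 5·3 + 8·1 = 29
D has the highest total.

D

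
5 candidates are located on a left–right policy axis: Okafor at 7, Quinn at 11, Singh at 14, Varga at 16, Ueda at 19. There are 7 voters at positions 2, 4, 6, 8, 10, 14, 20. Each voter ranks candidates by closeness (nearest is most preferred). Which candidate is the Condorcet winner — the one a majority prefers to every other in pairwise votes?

Okafor

With single-peaked preferences on a line, the Condorcet winner is the candidate closest to the median voter.
The median voter (position 8) is closest to Okafor at 7.
Check: Okafor vs Varga — voters closer to Okafor: 5 of 7.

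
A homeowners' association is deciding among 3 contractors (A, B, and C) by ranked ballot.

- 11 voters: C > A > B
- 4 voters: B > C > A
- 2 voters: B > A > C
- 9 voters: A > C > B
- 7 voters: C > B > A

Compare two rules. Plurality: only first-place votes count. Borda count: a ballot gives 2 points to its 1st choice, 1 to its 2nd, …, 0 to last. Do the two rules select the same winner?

Yes

Plurality first-place counts: A 9, B 6, C 18 → C.
Borda totals: A 31, B 19, C 49 → C.
The two rules agree on C.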